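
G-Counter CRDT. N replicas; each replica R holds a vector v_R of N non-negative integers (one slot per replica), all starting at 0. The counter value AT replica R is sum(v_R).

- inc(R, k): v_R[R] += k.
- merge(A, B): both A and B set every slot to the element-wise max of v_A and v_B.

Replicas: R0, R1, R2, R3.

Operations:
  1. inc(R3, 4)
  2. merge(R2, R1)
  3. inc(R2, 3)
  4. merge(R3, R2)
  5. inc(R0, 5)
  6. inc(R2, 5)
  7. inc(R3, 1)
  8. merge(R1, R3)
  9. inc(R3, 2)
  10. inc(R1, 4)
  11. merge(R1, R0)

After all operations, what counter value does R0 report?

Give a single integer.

Answer: 17

Derivation:
Op 1: inc R3 by 4 -> R3=(0,0,0,4) value=4
Op 2: merge R2<->R1 -> R2=(0,0,0,0) R1=(0,0,0,0)
Op 3: inc R2 by 3 -> R2=(0,0,3,0) value=3
Op 4: merge R3<->R2 -> R3=(0,0,3,4) R2=(0,0,3,4)
Op 5: inc R0 by 5 -> R0=(5,0,0,0) value=5
Op 6: inc R2 by 5 -> R2=(0,0,8,4) value=12
Op 7: inc R3 by 1 -> R3=(0,0,3,5) value=8
Op 8: merge R1<->R3 -> R1=(0,0,3,5) R3=(0,0,3,5)
Op 9: inc R3 by 2 -> R3=(0,0,3,7) value=10
Op 10: inc R1 by 4 -> R1=(0,4,3,5) value=12
Op 11: merge R1<->R0 -> R1=(5,4,3,5) R0=(5,4,3,5)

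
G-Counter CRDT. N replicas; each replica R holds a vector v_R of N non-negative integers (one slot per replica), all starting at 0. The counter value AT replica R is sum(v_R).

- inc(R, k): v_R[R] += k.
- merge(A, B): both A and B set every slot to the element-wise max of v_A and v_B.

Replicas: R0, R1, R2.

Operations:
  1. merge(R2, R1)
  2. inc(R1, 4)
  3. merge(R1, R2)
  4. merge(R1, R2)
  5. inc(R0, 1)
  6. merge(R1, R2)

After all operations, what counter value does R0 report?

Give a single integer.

Op 1: merge R2<->R1 -> R2=(0,0,0) R1=(0,0,0)
Op 2: inc R1 by 4 -> R1=(0,4,0) value=4
Op 3: merge R1<->R2 -> R1=(0,4,0) R2=(0,4,0)
Op 4: merge R1<->R2 -> R1=(0,4,0) R2=(0,4,0)
Op 5: inc R0 by 1 -> R0=(1,0,0) value=1
Op 6: merge R1<->R2 -> R1=(0,4,0) R2=(0,4,0)

Answer: 1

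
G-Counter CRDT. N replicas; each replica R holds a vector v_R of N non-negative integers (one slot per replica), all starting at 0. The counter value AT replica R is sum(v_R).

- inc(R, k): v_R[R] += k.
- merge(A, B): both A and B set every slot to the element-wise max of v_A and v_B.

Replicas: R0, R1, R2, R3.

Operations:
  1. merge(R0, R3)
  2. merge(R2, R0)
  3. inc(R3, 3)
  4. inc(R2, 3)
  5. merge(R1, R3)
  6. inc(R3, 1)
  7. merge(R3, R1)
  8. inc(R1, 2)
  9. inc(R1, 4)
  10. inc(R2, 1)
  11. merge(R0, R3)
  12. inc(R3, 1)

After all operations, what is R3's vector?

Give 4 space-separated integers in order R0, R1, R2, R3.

Answer: 0 0 0 5

Derivation:
Op 1: merge R0<->R3 -> R0=(0,0,0,0) R3=(0,0,0,0)
Op 2: merge R2<->R0 -> R2=(0,0,0,0) R0=(0,0,0,0)
Op 3: inc R3 by 3 -> R3=(0,0,0,3) value=3
Op 4: inc R2 by 3 -> R2=(0,0,3,0) value=3
Op 5: merge R1<->R3 -> R1=(0,0,0,3) R3=(0,0,0,3)
Op 6: inc R3 by 1 -> R3=(0,0,0,4) value=4
Op 7: merge R3<->R1 -> R3=(0,0,0,4) R1=(0,0,0,4)
Op 8: inc R1 by 2 -> R1=(0,2,0,4) value=6
Op 9: inc R1 by 4 -> R1=(0,6,0,4) value=10
Op 10: inc R2 by 1 -> R2=(0,0,4,0) value=4
Op 11: merge R0<->R3 -> R0=(0,0,0,4) R3=(0,0,0,4)
Op 12: inc R3 by 1 -> R3=(0,0,0,5) value=5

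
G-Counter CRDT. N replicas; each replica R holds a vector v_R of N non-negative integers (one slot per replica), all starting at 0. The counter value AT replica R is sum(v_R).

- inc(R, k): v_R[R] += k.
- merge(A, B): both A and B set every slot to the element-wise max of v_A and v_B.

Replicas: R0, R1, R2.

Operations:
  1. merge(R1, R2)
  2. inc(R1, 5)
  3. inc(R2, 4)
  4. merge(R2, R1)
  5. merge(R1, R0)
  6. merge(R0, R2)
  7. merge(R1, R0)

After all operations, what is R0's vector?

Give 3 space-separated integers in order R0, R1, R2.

Answer: 0 5 4

Derivation:
Op 1: merge R1<->R2 -> R1=(0,0,0) R2=(0,0,0)
Op 2: inc R1 by 5 -> R1=(0,5,0) value=5
Op 3: inc R2 by 4 -> R2=(0,0,4) value=4
Op 4: merge R2<->R1 -> R2=(0,5,4) R1=(0,5,4)
Op 5: merge R1<->R0 -> R1=(0,5,4) R0=(0,5,4)
Op 6: merge R0<->R2 -> R0=(0,5,4) R2=(0,5,4)
Op 7: merge R1<->R0 -> R1=(0,5,4) R0=(0,5,4)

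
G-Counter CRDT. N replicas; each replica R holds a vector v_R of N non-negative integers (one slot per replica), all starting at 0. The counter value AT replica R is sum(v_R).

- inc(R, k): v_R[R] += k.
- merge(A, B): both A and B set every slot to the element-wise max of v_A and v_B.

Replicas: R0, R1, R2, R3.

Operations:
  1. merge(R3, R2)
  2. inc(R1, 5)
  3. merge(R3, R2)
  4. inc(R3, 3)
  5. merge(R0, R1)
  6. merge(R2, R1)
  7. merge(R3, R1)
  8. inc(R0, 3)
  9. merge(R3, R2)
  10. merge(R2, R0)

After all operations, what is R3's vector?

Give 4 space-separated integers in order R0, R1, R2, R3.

Answer: 0 5 0 3

Derivation:
Op 1: merge R3<->R2 -> R3=(0,0,0,0) R2=(0,0,0,0)
Op 2: inc R1 by 5 -> R1=(0,5,0,0) value=5
Op 3: merge R3<->R2 -> R3=(0,0,0,0) R2=(0,0,0,0)
Op 4: inc R3 by 3 -> R3=(0,0,0,3) value=3
Op 5: merge R0<->R1 -> R0=(0,5,0,0) R1=(0,5,0,0)
Op 6: merge R2<->R1 -> R2=(0,5,0,0) R1=(0,5,0,0)
Op 7: merge R3<->R1 -> R3=(0,5,0,3) R1=(0,5,0,3)
Op 8: inc R0 by 3 -> R0=(3,5,0,0) value=8
Op 9: merge R3<->R2 -> R3=(0,5,0,3) R2=(0,5,0,3)
Op 10: merge R2<->R0 -> R2=(3,5,0,3) R0=(3,5,0,3)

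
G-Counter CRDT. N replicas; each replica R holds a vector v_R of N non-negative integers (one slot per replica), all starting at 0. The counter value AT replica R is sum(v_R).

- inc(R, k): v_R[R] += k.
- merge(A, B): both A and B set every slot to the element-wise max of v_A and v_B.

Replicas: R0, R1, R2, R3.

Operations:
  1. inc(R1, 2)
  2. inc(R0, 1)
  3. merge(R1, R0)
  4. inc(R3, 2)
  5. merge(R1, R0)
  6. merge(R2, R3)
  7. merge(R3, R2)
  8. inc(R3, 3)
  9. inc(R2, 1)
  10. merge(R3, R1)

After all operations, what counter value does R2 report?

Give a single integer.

Answer: 3

Derivation:
Op 1: inc R1 by 2 -> R1=(0,2,0,0) value=2
Op 2: inc R0 by 1 -> R0=(1,0,0,0) value=1
Op 3: merge R1<->R0 -> R1=(1,2,0,0) R0=(1,2,0,0)
Op 4: inc R3 by 2 -> R3=(0,0,0,2) value=2
Op 5: merge R1<->R0 -> R1=(1,2,0,0) R0=(1,2,0,0)
Op 6: merge R2<->R3 -> R2=(0,0,0,2) R3=(0,0,0,2)
Op 7: merge R3<->R2 -> R3=(0,0,0,2) R2=(0,0,0,2)
Op 8: inc R3 by 3 -> R3=(0,0,0,5) value=5
Op 9: inc R2 by 1 -> R2=(0,0,1,2) value=3
Op 10: merge R3<->R1 -> R3=(1,2,0,5) R1=(1,2,0,5)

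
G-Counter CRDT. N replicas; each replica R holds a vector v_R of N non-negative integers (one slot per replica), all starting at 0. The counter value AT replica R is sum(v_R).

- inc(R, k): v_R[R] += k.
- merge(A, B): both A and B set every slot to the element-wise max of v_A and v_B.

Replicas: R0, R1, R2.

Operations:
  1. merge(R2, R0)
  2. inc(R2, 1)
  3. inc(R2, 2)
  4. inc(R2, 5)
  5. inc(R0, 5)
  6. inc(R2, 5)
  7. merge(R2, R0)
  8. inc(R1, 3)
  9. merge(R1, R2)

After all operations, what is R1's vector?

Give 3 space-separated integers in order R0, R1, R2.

Op 1: merge R2<->R0 -> R2=(0,0,0) R0=(0,0,0)
Op 2: inc R2 by 1 -> R2=(0,0,1) value=1
Op 3: inc R2 by 2 -> R2=(0,0,3) value=3
Op 4: inc R2 by 5 -> R2=(0,0,8) value=8
Op 5: inc R0 by 5 -> R0=(5,0,0) value=5
Op 6: inc R2 by 5 -> R2=(0,0,13) value=13
Op 7: merge R2<->R0 -> R2=(5,0,13) R0=(5,0,13)
Op 8: inc R1 by 3 -> R1=(0,3,0) value=3
Op 9: merge R1<->R2 -> R1=(5,3,13) R2=(5,3,13)

Answer: 5 3 13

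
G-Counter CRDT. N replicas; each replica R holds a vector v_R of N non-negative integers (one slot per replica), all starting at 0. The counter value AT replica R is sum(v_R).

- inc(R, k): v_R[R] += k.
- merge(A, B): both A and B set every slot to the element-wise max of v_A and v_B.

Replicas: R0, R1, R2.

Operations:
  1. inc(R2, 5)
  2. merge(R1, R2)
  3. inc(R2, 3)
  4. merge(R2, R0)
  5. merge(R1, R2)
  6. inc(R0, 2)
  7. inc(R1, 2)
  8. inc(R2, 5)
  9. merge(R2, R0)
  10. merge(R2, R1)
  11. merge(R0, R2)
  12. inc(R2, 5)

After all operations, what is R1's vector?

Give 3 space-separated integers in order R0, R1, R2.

Answer: 2 2 13

Derivation:
Op 1: inc R2 by 5 -> R2=(0,0,5) value=5
Op 2: merge R1<->R2 -> R1=(0,0,5) R2=(0,0,5)
Op 3: inc R2 by 3 -> R2=(0,0,8) value=8
Op 4: merge R2<->R0 -> R2=(0,0,8) R0=(0,0,8)
Op 5: merge R1<->R2 -> R1=(0,0,8) R2=(0,0,8)
Op 6: inc R0 by 2 -> R0=(2,0,8) value=10
Op 7: inc R1 by 2 -> R1=(0,2,8) value=10
Op 8: inc R2 by 5 -> R2=(0,0,13) value=13
Op 9: merge R2<->R0 -> R2=(2,0,13) R0=(2,0,13)
Op 10: merge R2<->R1 -> R2=(2,2,13) R1=(2,2,13)
Op 11: merge R0<->R2 -> R0=(2,2,13) R2=(2,2,13)
Op 12: inc R2 by 5 -> R2=(2,2,18) value=22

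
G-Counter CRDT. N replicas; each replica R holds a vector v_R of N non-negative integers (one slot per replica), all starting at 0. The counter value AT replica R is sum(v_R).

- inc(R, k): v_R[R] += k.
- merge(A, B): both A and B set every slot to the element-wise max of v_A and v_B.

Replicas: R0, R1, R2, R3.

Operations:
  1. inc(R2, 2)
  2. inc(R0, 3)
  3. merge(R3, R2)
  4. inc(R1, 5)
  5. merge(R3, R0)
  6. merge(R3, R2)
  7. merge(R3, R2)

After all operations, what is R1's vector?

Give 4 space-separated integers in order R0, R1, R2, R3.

Answer: 0 5 0 0

Derivation:
Op 1: inc R2 by 2 -> R2=(0,0,2,0) value=2
Op 2: inc R0 by 3 -> R0=(3,0,0,0) value=3
Op 3: merge R3<->R2 -> R3=(0,0,2,0) R2=(0,0,2,0)
Op 4: inc R1 by 5 -> R1=(0,5,0,0) value=5
Op 5: merge R3<->R0 -> R3=(3,0,2,0) R0=(3,0,2,0)
Op 6: merge R3<->R2 -> R3=(3,0,2,0) R2=(3,0,2,0)
Op 7: merge R3<->R2 -> R3=(3,0,2,0) R2=(3,0,2,0)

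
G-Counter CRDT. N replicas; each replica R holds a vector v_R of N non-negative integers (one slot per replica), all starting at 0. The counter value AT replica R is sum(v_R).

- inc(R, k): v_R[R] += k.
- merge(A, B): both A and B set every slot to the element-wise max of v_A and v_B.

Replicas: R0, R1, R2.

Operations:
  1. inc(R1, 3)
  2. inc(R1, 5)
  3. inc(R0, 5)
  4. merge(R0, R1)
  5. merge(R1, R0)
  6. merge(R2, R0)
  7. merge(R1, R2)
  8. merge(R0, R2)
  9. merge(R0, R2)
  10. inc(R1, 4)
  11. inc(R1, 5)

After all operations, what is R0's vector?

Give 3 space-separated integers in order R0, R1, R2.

Answer: 5 8 0

Derivation:
Op 1: inc R1 by 3 -> R1=(0,3,0) value=3
Op 2: inc R1 by 5 -> R1=(0,8,0) value=8
Op 3: inc R0 by 5 -> R0=(5,0,0) value=5
Op 4: merge R0<->R1 -> R0=(5,8,0) R1=(5,8,0)
Op 5: merge R1<->R0 -> R1=(5,8,0) R0=(5,8,0)
Op 6: merge R2<->R0 -> R2=(5,8,0) R0=(5,8,0)
Op 7: merge R1<->R2 -> R1=(5,8,0) R2=(5,8,0)
Op 8: merge R0<->R2 -> R0=(5,8,0) R2=(5,8,0)
Op 9: merge R0<->R2 -> R0=(5,8,0) R2=(5,8,0)
Op 10: inc R1 by 4 -> R1=(5,12,0) value=17
Op 11: inc R1 by 5 -> R1=(5,17,0) value=22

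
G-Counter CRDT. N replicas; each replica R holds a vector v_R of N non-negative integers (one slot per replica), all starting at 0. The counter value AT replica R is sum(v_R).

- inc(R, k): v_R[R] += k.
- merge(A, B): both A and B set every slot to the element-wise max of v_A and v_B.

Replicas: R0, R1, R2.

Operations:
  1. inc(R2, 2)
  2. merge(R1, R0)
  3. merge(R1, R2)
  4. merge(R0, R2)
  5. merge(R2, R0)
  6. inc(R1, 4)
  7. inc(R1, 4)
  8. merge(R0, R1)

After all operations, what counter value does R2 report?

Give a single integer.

Answer: 2

Derivation:
Op 1: inc R2 by 2 -> R2=(0,0,2) value=2
Op 2: merge R1<->R0 -> R1=(0,0,0) R0=(0,0,0)
Op 3: merge R1<->R2 -> R1=(0,0,2) R2=(0,0,2)
Op 4: merge R0<->R2 -> R0=(0,0,2) R2=(0,0,2)
Op 5: merge R2<->R0 -> R2=(0,0,2) R0=(0,0,2)
Op 6: inc R1 by 4 -> R1=(0,4,2) value=6
Op 7: inc R1 by 4 -> R1=(0,8,2) value=10
Op 8: merge R0<->R1 -> R0=(0,8,2) R1=(0,8,2)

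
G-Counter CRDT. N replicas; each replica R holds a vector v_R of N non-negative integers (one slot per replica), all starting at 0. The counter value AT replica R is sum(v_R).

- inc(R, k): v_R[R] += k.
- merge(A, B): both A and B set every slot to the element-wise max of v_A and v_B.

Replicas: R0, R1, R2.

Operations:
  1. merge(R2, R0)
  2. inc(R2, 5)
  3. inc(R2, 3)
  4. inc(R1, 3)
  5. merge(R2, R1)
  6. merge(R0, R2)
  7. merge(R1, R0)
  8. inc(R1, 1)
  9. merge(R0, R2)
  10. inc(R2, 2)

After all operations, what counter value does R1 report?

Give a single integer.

Op 1: merge R2<->R0 -> R2=(0,0,0) R0=(0,0,0)
Op 2: inc R2 by 5 -> R2=(0,0,5) value=5
Op 3: inc R2 by 3 -> R2=(0,0,8) value=8
Op 4: inc R1 by 3 -> R1=(0,3,0) value=3
Op 5: merge R2<->R1 -> R2=(0,3,8) R1=(0,3,8)
Op 6: merge R0<->R2 -> R0=(0,3,8) R2=(0,3,8)
Op 7: merge R1<->R0 -> R1=(0,3,8) R0=(0,3,8)
Op 8: inc R1 by 1 -> R1=(0,4,8) value=12
Op 9: merge R0<->R2 -> R0=(0,3,8) R2=(0,3,8)
Op 10: inc R2 by 2 -> R2=(0,3,10) value=13

Answer: 12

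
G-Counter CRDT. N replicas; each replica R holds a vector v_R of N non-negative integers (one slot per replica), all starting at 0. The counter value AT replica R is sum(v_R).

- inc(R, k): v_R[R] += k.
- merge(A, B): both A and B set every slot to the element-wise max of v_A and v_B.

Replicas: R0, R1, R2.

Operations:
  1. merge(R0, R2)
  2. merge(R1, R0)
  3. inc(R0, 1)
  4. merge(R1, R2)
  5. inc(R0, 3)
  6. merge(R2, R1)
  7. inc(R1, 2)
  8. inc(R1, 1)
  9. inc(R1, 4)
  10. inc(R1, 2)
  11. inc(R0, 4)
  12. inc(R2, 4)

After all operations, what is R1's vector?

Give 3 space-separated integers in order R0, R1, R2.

Op 1: merge R0<->R2 -> R0=(0,0,0) R2=(0,0,0)
Op 2: merge R1<->R0 -> R1=(0,0,0) R0=(0,0,0)
Op 3: inc R0 by 1 -> R0=(1,0,0) value=1
Op 4: merge R1<->R2 -> R1=(0,0,0) R2=(0,0,0)
Op 5: inc R0 by 3 -> R0=(4,0,0) value=4
Op 6: merge R2<->R1 -> R2=(0,0,0) R1=(0,0,0)
Op 7: inc R1 by 2 -> R1=(0,2,0) value=2
Op 8: inc R1 by 1 -> R1=(0,3,0) value=3
Op 9: inc R1 by 4 -> R1=(0,7,0) value=7
Op 10: inc R1 by 2 -> R1=(0,9,0) value=9
Op 11: inc R0 by 4 -> R0=(8,0,0) value=8
Op 12: inc R2 by 4 -> R2=(0,0,4) value=4

Answer: 0 9 0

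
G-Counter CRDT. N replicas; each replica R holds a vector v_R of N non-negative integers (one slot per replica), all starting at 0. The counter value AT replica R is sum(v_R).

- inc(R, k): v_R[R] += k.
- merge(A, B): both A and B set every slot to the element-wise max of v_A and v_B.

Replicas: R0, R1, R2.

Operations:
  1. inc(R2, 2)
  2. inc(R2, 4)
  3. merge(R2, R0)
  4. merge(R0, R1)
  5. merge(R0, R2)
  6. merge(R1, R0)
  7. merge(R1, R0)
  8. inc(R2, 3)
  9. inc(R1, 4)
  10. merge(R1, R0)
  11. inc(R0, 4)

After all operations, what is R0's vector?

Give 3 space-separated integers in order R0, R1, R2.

Op 1: inc R2 by 2 -> R2=(0,0,2) value=2
Op 2: inc R2 by 4 -> R2=(0,0,6) value=6
Op 3: merge R2<->R0 -> R2=(0,0,6) R0=(0,0,6)
Op 4: merge R0<->R1 -> R0=(0,0,6) R1=(0,0,6)
Op 5: merge R0<->R2 -> R0=(0,0,6) R2=(0,0,6)
Op 6: merge R1<->R0 -> R1=(0,0,6) R0=(0,0,6)
Op 7: merge R1<->R0 -> R1=(0,0,6) R0=(0,0,6)
Op 8: inc R2 by 3 -> R2=(0,0,9) value=9
Op 9: inc R1 by 4 -> R1=(0,4,6) value=10
Op 10: merge R1<->R0 -> R1=(0,4,6) R0=(0,4,6)
Op 11: inc R0 by 4 -> R0=(4,4,6) value=14

Answer: 4 4 6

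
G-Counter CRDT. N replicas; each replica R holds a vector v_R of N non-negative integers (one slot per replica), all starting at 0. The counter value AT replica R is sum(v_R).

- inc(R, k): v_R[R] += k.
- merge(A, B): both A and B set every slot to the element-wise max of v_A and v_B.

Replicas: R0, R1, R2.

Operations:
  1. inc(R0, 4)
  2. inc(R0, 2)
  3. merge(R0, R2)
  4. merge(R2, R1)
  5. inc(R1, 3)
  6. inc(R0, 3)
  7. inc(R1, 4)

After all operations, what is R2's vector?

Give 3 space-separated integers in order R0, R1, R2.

Op 1: inc R0 by 4 -> R0=(4,0,0) value=4
Op 2: inc R0 by 2 -> R0=(6,0,0) value=6
Op 3: merge R0<->R2 -> R0=(6,0,0) R2=(6,0,0)
Op 4: merge R2<->R1 -> R2=(6,0,0) R1=(6,0,0)
Op 5: inc R1 by 3 -> R1=(6,3,0) value=9
Op 6: inc R0 by 3 -> R0=(9,0,0) value=9
Op 7: inc R1 by 4 -> R1=(6,7,0) value=13

Answer: 6 0 0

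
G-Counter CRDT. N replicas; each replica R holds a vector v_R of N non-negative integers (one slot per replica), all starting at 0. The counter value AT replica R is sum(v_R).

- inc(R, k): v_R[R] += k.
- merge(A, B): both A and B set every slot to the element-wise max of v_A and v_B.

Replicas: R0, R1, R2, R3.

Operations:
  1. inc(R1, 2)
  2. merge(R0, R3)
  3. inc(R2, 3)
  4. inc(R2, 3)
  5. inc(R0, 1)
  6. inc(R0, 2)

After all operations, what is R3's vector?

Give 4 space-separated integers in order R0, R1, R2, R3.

Op 1: inc R1 by 2 -> R1=(0,2,0,0) value=2
Op 2: merge R0<->R3 -> R0=(0,0,0,0) R3=(0,0,0,0)
Op 3: inc R2 by 3 -> R2=(0,0,3,0) value=3
Op 4: inc R2 by 3 -> R2=(0,0,6,0) value=6
Op 5: inc R0 by 1 -> R0=(1,0,0,0) value=1
Op 6: inc R0 by 2 -> R0=(3,0,0,0) value=3

Answer: 0 0 0 0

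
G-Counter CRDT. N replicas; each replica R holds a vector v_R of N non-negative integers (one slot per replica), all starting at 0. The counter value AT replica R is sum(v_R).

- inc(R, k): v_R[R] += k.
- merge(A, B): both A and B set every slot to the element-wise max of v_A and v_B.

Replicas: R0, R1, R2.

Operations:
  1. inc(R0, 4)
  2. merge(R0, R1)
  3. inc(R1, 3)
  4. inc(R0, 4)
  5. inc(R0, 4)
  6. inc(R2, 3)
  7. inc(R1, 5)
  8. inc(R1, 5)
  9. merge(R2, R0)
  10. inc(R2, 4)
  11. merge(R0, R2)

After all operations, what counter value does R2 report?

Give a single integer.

Answer: 19

Derivation:
Op 1: inc R0 by 4 -> R0=(4,0,0) value=4
Op 2: merge R0<->R1 -> R0=(4,0,0) R1=(4,0,0)
Op 3: inc R1 by 3 -> R1=(4,3,0) value=7
Op 4: inc R0 by 4 -> R0=(8,0,0) value=8
Op 5: inc R0 by 4 -> R0=(12,0,0) value=12
Op 6: inc R2 by 3 -> R2=(0,0,3) value=3
Op 7: inc R1 by 5 -> R1=(4,8,0) value=12
Op 8: inc R1 by 5 -> R1=(4,13,0) value=17
Op 9: merge R2<->R0 -> R2=(12,0,3) R0=(12,0,3)
Op 10: inc R2 by 4 -> R2=(12,0,7) value=19
Op 11: merge R0<->R2 -> R0=(12,0,7) R2=(12,0,7)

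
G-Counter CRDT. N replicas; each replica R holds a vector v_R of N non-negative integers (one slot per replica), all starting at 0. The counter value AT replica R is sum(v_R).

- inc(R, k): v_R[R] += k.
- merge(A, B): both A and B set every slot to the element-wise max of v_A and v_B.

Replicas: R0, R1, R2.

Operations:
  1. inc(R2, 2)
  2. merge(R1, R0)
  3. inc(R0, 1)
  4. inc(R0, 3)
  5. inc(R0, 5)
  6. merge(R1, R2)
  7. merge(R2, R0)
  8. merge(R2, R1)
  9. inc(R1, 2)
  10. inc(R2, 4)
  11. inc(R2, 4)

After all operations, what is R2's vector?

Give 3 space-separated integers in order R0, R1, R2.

Op 1: inc R2 by 2 -> R2=(0,0,2) value=2
Op 2: merge R1<->R0 -> R1=(0,0,0) R0=(0,0,0)
Op 3: inc R0 by 1 -> R0=(1,0,0) value=1
Op 4: inc R0 by 3 -> R0=(4,0,0) value=4
Op 5: inc R0 by 5 -> R0=(9,0,0) value=9
Op 6: merge R1<->R2 -> R1=(0,0,2) R2=(0,0,2)
Op 7: merge R2<->R0 -> R2=(9,0,2) R0=(9,0,2)
Op 8: merge R2<->R1 -> R2=(9,0,2) R1=(9,0,2)
Op 9: inc R1 by 2 -> R1=(9,2,2) value=13
Op 10: inc R2 by 4 -> R2=(9,0,6) value=15
Op 11: inc R2 by 4 -> R2=(9,0,10) value=19

Answer: 9 0 10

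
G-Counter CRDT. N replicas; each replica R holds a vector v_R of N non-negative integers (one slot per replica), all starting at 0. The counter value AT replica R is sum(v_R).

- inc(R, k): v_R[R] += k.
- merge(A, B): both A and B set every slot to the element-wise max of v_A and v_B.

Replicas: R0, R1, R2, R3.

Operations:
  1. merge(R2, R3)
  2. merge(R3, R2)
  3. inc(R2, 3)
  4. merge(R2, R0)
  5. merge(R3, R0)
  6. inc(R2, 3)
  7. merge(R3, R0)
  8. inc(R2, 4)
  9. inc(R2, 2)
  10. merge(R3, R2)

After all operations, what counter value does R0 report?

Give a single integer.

Answer: 3

Derivation:
Op 1: merge R2<->R3 -> R2=(0,0,0,0) R3=(0,0,0,0)
Op 2: merge R3<->R2 -> R3=(0,0,0,0) R2=(0,0,0,0)
Op 3: inc R2 by 3 -> R2=(0,0,3,0) value=3
Op 4: merge R2<->R0 -> R2=(0,0,3,0) R0=(0,0,3,0)
Op 5: merge R3<->R0 -> R3=(0,0,3,0) R0=(0,0,3,0)
Op 6: inc R2 by 3 -> R2=(0,0,6,0) value=6
Op 7: merge R3<->R0 -> R3=(0,0,3,0) R0=(0,0,3,0)
Op 8: inc R2 by 4 -> R2=(0,0,10,0) value=10
Op 9: inc R2 by 2 -> R2=(0,0,12,0) value=12
Op 10: merge R3<->R2 -> R3=(0,0,12,0) R2=(0,0,12,0)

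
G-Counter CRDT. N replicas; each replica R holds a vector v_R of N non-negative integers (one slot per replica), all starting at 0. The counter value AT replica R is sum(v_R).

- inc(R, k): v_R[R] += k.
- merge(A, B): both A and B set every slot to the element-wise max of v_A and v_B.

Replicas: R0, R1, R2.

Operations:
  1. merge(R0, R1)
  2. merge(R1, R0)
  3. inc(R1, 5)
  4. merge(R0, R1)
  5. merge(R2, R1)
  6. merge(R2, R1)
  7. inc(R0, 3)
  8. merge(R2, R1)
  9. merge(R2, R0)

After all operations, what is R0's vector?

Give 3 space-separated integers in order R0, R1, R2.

Op 1: merge R0<->R1 -> R0=(0,0,0) R1=(0,0,0)
Op 2: merge R1<->R0 -> R1=(0,0,0) R0=(0,0,0)
Op 3: inc R1 by 5 -> R1=(0,5,0) value=5
Op 4: merge R0<->R1 -> R0=(0,5,0) R1=(0,5,0)
Op 5: merge R2<->R1 -> R2=(0,5,0) R1=(0,5,0)
Op 6: merge R2<->R1 -> R2=(0,5,0) R1=(0,5,0)
Op 7: inc R0 by 3 -> R0=(3,5,0) value=8
Op 8: merge R2<->R1 -> R2=(0,5,0) R1=(0,5,0)
Op 9: merge R2<->R0 -> R2=(3,5,0) R0=(3,5,0)

Answer: 3 5 0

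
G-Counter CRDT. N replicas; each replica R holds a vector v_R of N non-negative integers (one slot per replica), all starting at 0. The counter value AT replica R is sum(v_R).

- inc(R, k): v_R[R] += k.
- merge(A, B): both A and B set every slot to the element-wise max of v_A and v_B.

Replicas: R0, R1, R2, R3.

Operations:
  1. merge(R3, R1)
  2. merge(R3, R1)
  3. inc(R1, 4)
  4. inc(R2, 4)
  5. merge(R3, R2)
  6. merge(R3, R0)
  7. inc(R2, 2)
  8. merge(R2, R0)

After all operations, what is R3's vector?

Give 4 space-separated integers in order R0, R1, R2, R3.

Op 1: merge R3<->R1 -> R3=(0,0,0,0) R1=(0,0,0,0)
Op 2: merge R3<->R1 -> R3=(0,0,0,0) R1=(0,0,0,0)
Op 3: inc R1 by 4 -> R1=(0,4,0,0) value=4
Op 4: inc R2 by 4 -> R2=(0,0,4,0) value=4
Op 5: merge R3<->R2 -> R3=(0,0,4,0) R2=(0,0,4,0)
Op 6: merge R3<->R0 -> R3=(0,0,4,0) R0=(0,0,4,0)
Op 7: inc R2 by 2 -> R2=(0,0,6,0) value=6
Op 8: merge R2<->R0 -> R2=(0,0,6,0) R0=(0,0,6,0)

Answer: 0 0 4 0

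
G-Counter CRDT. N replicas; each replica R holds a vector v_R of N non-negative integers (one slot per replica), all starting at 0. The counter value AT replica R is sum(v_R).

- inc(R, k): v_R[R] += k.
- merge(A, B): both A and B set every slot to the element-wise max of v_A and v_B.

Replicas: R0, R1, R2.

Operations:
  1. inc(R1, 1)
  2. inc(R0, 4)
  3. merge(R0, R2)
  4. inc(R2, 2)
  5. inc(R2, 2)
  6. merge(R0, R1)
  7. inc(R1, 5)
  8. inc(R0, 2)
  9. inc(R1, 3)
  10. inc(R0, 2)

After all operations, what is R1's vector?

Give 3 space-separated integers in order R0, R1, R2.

Answer: 4 9 0

Derivation:
Op 1: inc R1 by 1 -> R1=(0,1,0) value=1
Op 2: inc R0 by 4 -> R0=(4,0,0) value=4
Op 3: merge R0<->R2 -> R0=(4,0,0) R2=(4,0,0)
Op 4: inc R2 by 2 -> R2=(4,0,2) value=6
Op 5: inc R2 by 2 -> R2=(4,0,4) value=8
Op 6: merge R0<->R1 -> R0=(4,1,0) R1=(4,1,0)
Op 7: inc R1 by 5 -> R1=(4,6,0) value=10
Op 8: inc R0 by 2 -> R0=(6,1,0) value=7
Op 9: inc R1 by 3 -> R1=(4,9,0) value=13
Op 10: inc R0 by 2 -> R0=(8,1,0) value=9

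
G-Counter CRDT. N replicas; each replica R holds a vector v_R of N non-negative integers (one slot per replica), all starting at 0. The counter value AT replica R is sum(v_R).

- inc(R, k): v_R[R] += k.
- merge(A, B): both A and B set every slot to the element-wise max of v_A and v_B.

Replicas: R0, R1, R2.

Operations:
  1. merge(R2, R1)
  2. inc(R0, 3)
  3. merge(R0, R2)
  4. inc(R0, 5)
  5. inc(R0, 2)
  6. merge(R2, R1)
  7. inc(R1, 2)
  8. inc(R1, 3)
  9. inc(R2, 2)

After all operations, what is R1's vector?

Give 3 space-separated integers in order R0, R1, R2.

Op 1: merge R2<->R1 -> R2=(0,0,0) R1=(0,0,0)
Op 2: inc R0 by 3 -> R0=(3,0,0) value=3
Op 3: merge R0<->R2 -> R0=(3,0,0) R2=(3,0,0)
Op 4: inc R0 by 5 -> R0=(8,0,0) value=8
Op 5: inc R0 by 2 -> R0=(10,0,0) value=10
Op 6: merge R2<->R1 -> R2=(3,0,0) R1=(3,0,0)
Op 7: inc R1 by 2 -> R1=(3,2,0) value=5
Op 8: inc R1 by 3 -> R1=(3,5,0) value=8
Op 9: inc R2 by 2 -> R2=(3,0,2) value=5

Answer: 3 5 0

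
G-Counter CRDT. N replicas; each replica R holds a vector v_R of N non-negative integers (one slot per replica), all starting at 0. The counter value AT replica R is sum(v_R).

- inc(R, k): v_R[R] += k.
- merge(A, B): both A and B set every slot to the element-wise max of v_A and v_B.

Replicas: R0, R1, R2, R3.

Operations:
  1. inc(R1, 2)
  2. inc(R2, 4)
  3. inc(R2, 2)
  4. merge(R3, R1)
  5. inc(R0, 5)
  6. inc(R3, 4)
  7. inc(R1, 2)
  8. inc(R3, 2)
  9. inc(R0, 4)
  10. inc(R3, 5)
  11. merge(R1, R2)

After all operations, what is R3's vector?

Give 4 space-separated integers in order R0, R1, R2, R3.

Answer: 0 2 0 11

Derivation:
Op 1: inc R1 by 2 -> R1=(0,2,0,0) value=2
Op 2: inc R2 by 4 -> R2=(0,0,4,0) value=4
Op 3: inc R2 by 2 -> R2=(0,0,6,0) value=6
Op 4: merge R3<->R1 -> R3=(0,2,0,0) R1=(0,2,0,0)
Op 5: inc R0 by 5 -> R0=(5,0,0,0) value=5
Op 6: inc R3 by 4 -> R3=(0,2,0,4) value=6
Op 7: inc R1 by 2 -> R1=(0,4,0,0) value=4
Op 8: inc R3 by 2 -> R3=(0,2,0,6) value=8
Op 9: inc R0 by 4 -> R0=(9,0,0,0) value=9
Op 10: inc R3 by 5 -> R3=(0,2,0,11) value=13
Op 11: merge R1<->R2 -> R1=(0,4,6,0) R2=(0,4,6,0)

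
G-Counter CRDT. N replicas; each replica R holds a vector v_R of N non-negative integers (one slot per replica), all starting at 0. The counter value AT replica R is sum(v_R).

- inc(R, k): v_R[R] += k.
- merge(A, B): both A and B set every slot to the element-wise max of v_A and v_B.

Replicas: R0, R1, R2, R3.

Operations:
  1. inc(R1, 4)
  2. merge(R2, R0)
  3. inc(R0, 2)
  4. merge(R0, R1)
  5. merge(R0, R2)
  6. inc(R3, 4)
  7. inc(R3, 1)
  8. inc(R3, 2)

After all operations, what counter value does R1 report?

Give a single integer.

Op 1: inc R1 by 4 -> R1=(0,4,0,0) value=4
Op 2: merge R2<->R0 -> R2=(0,0,0,0) R0=(0,0,0,0)
Op 3: inc R0 by 2 -> R0=(2,0,0,0) value=2
Op 4: merge R0<->R1 -> R0=(2,4,0,0) R1=(2,4,0,0)
Op 5: merge R0<->R2 -> R0=(2,4,0,0) R2=(2,4,0,0)
Op 6: inc R3 by 4 -> R3=(0,0,0,4) value=4
Op 7: inc R3 by 1 -> R3=(0,0,0,5) value=5
Op 8: inc R3 by 2 -> R3=(0,0,0,7) value=7

Answer: 6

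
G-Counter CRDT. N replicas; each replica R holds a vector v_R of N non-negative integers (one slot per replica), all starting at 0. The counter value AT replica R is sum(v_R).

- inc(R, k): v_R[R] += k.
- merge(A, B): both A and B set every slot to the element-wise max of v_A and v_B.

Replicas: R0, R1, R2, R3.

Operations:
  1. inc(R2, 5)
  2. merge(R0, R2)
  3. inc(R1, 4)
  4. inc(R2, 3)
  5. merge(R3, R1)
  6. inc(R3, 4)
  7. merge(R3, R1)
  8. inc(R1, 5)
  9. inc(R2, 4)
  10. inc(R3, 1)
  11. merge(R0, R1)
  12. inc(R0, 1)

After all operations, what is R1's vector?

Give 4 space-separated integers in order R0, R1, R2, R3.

Op 1: inc R2 by 5 -> R2=(0,0,5,0) value=5
Op 2: merge R0<->R2 -> R0=(0,0,5,0) R2=(0,0,5,0)
Op 3: inc R1 by 4 -> R1=(0,4,0,0) value=4
Op 4: inc R2 by 3 -> R2=(0,0,8,0) value=8
Op 5: merge R3<->R1 -> R3=(0,4,0,0) R1=(0,4,0,0)
Op 6: inc R3 by 4 -> R3=(0,4,0,4) value=8
Op 7: merge R3<->R1 -> R3=(0,4,0,4) R1=(0,4,0,4)
Op 8: inc R1 by 5 -> R1=(0,9,0,4) value=13
Op 9: inc R2 by 4 -> R2=(0,0,12,0) value=12
Op 10: inc R3 by 1 -> R3=(0,4,0,5) value=9
Op 11: merge R0<->R1 -> R0=(0,9,5,4) R1=(0,9,5,4)
Op 12: inc R0 by 1 -> R0=(1,9,5,4) value=19

Answer: 0 9 5 4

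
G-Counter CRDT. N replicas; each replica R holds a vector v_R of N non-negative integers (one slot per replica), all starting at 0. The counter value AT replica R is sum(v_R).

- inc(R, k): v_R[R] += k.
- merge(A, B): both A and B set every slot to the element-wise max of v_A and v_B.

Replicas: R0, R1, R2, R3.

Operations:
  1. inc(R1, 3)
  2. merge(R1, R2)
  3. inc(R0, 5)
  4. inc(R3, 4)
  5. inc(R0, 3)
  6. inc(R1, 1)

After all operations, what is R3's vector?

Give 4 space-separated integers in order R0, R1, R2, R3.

Answer: 0 0 0 4

Derivation:
Op 1: inc R1 by 3 -> R1=(0,3,0,0) value=3
Op 2: merge R1<->R2 -> R1=(0,3,0,0) R2=(0,3,0,0)
Op 3: inc R0 by 5 -> R0=(5,0,0,0) value=5
Op 4: inc R3 by 4 -> R3=(0,0,0,4) value=4
Op 5: inc R0 by 3 -> R0=(8,0,0,0) value=8
Op 6: inc R1 by 1 -> R1=(0,4,0,0) value=4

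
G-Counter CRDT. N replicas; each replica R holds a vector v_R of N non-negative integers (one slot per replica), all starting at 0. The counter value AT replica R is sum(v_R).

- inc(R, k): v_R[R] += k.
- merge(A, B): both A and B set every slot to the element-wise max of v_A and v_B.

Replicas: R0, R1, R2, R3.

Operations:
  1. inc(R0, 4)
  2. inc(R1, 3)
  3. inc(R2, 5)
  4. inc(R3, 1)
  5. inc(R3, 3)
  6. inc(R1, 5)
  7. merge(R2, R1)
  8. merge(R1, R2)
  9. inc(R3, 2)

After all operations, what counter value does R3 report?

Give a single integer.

Answer: 6

Derivation:
Op 1: inc R0 by 4 -> R0=(4,0,0,0) value=4
Op 2: inc R1 by 3 -> R1=(0,3,0,0) value=3
Op 3: inc R2 by 5 -> R2=(0,0,5,0) value=5
Op 4: inc R3 by 1 -> R3=(0,0,0,1) value=1
Op 5: inc R3 by 3 -> R3=(0,0,0,4) value=4
Op 6: inc R1 by 5 -> R1=(0,8,0,0) value=8
Op 7: merge R2<->R1 -> R2=(0,8,5,0) R1=(0,8,5,0)
Op 8: merge R1<->R2 -> R1=(0,8,5,0) R2=(0,8,5,0)
Op 9: inc R3 by 2 -> R3=(0,0,0,6) value=6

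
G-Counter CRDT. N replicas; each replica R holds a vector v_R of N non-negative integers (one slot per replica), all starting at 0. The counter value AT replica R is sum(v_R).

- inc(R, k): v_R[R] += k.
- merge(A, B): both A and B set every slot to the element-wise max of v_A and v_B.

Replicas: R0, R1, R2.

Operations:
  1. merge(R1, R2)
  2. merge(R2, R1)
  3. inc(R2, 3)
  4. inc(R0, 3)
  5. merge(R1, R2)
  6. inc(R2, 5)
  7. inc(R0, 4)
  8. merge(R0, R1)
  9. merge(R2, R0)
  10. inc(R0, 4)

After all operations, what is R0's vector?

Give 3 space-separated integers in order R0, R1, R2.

Answer: 11 0 8

Derivation:
Op 1: merge R1<->R2 -> R1=(0,0,0) R2=(0,0,0)
Op 2: merge R2<->R1 -> R2=(0,0,0) R1=(0,0,0)
Op 3: inc R2 by 3 -> R2=(0,0,3) value=3
Op 4: inc R0 by 3 -> R0=(3,0,0) value=3
Op 5: merge R1<->R2 -> R1=(0,0,3) R2=(0,0,3)
Op 6: inc R2 by 5 -> R2=(0,0,8) value=8
Op 7: inc R0 by 4 -> R0=(7,0,0) value=7
Op 8: merge R0<->R1 -> R0=(7,0,3) R1=(7,0,3)
Op 9: merge R2<->R0 -> R2=(7,0,8) R0=(7,0,8)
Op 10: inc R0 by 4 -> R0=(11,0,8) value=19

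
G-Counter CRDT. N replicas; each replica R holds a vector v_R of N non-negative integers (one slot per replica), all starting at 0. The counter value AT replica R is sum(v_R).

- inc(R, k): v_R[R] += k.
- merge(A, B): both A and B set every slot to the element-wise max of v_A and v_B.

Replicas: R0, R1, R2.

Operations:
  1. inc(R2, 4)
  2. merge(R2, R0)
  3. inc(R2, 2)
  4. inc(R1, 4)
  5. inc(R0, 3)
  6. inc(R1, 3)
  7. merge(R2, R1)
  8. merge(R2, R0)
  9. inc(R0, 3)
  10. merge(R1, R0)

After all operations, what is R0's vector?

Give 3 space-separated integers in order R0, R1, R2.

Op 1: inc R2 by 4 -> R2=(0,0,4) value=4
Op 2: merge R2<->R0 -> R2=(0,0,4) R0=(0,0,4)
Op 3: inc R2 by 2 -> R2=(0,0,6) value=6
Op 4: inc R1 by 4 -> R1=(0,4,0) value=4
Op 5: inc R0 by 3 -> R0=(3,0,4) value=7
Op 6: inc R1 by 3 -> R1=(0,7,0) value=7
Op 7: merge R2<->R1 -> R2=(0,7,6) R1=(0,7,6)
Op 8: merge R2<->R0 -> R2=(3,7,6) R0=(3,7,6)
Op 9: inc R0 by 3 -> R0=(6,7,6) value=19
Op 10: merge R1<->R0 -> R1=(6,7,6) R0=(6,7,6)

Answer: 6 7 6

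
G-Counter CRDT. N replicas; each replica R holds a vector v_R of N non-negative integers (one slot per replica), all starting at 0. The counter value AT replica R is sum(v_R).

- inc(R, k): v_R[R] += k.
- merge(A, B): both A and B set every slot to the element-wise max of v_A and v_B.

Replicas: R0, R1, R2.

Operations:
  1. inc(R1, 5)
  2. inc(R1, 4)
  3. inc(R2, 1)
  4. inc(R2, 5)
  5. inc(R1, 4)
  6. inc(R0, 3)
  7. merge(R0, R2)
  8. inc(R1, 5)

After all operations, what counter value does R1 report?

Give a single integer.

Op 1: inc R1 by 5 -> R1=(0,5,0) value=5
Op 2: inc R1 by 4 -> R1=(0,9,0) value=9
Op 3: inc R2 by 1 -> R2=(0,0,1) value=1
Op 4: inc R2 by 5 -> R2=(0,0,6) value=6
Op 5: inc R1 by 4 -> R1=(0,13,0) value=13
Op 6: inc R0 by 3 -> R0=(3,0,0) value=3
Op 7: merge R0<->R2 -> R0=(3,0,6) R2=(3,0,6)
Op 8: inc R1 by 5 -> R1=(0,18,0) value=18

Answer: 18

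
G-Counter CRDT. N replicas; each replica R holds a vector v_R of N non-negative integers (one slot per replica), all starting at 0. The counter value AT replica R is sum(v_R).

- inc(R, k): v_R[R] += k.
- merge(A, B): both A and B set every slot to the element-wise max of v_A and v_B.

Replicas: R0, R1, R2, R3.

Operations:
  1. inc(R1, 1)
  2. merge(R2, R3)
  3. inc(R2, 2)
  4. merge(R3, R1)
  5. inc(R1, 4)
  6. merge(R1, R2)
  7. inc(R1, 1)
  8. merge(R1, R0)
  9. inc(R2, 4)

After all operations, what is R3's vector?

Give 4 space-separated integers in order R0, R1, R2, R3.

Op 1: inc R1 by 1 -> R1=(0,1,0,0) value=1
Op 2: merge R2<->R3 -> R2=(0,0,0,0) R3=(0,0,0,0)
Op 3: inc R2 by 2 -> R2=(0,0,2,0) value=2
Op 4: merge R3<->R1 -> R3=(0,1,0,0) R1=(0,1,0,0)
Op 5: inc R1 by 4 -> R1=(0,5,0,0) value=5
Op 6: merge R1<->R2 -> R1=(0,5,2,0) R2=(0,5,2,0)
Op 7: inc R1 by 1 -> R1=(0,6,2,0) value=8
Op 8: merge R1<->R0 -> R1=(0,6,2,0) R0=(0,6,2,0)
Op 9: inc R2 by 4 -> R2=(0,5,6,0) value=11

Answer: 0 1 0 0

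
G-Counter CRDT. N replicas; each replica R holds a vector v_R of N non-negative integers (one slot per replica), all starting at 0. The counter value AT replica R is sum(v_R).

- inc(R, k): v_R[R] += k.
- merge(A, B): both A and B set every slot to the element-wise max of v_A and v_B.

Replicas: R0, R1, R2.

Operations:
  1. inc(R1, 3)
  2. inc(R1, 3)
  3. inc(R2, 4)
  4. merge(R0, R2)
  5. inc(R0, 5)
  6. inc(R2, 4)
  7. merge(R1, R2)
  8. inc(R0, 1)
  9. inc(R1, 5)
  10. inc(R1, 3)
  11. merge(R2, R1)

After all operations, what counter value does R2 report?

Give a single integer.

Op 1: inc R1 by 3 -> R1=(0,3,0) value=3
Op 2: inc R1 by 3 -> R1=(0,6,0) value=6
Op 3: inc R2 by 4 -> R2=(0,0,4) value=4
Op 4: merge R0<->R2 -> R0=(0,0,4) R2=(0,0,4)
Op 5: inc R0 by 5 -> R0=(5,0,4) value=9
Op 6: inc R2 by 4 -> R2=(0,0,8) value=8
Op 7: merge R1<->R2 -> R1=(0,6,8) R2=(0,6,8)
Op 8: inc R0 by 1 -> R0=(6,0,4) value=10
Op 9: inc R1 by 5 -> R1=(0,11,8) value=19
Op 10: inc R1 by 3 -> R1=(0,14,8) value=22
Op 11: merge R2<->R1 -> R2=(0,14,8) R1=(0,14,8)

Answer: 22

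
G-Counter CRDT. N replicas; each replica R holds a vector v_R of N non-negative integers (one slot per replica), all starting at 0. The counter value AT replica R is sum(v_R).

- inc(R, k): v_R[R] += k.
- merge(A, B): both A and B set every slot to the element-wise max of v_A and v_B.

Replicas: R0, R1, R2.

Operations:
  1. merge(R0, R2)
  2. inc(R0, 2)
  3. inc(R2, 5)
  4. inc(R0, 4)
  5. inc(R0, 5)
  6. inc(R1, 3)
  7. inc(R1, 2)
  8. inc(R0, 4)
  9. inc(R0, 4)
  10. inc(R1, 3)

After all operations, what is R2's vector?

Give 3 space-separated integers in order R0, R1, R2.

Answer: 0 0 5

Derivation:
Op 1: merge R0<->R2 -> R0=(0,0,0) R2=(0,0,0)
Op 2: inc R0 by 2 -> R0=(2,0,0) value=2
Op 3: inc R2 by 5 -> R2=(0,0,5) value=5
Op 4: inc R0 by 4 -> R0=(6,0,0) value=6
Op 5: inc R0 by 5 -> R0=(11,0,0) value=11
Op 6: inc R1 by 3 -> R1=(0,3,0) value=3
Op 7: inc R1 by 2 -> R1=(0,5,0) value=5
Op 8: inc R0 by 4 -> R0=(15,0,0) value=15
Op 9: inc R0 by 4 -> R0=(19,0,0) value=19
Op 10: inc R1 by 3 -> R1=(0,8,0) value=8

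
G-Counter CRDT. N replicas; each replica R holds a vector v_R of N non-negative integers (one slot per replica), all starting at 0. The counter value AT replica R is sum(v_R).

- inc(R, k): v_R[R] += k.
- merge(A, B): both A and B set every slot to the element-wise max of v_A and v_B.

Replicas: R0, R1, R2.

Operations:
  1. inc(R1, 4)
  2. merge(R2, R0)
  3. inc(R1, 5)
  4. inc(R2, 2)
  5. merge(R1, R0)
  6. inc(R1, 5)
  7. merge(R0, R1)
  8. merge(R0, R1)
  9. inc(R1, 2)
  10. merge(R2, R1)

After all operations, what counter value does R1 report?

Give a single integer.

Answer: 18

Derivation:
Op 1: inc R1 by 4 -> R1=(0,4,0) value=4
Op 2: merge R2<->R0 -> R2=(0,0,0) R0=(0,0,0)
Op 3: inc R1 by 5 -> R1=(0,9,0) value=9
Op 4: inc R2 by 2 -> R2=(0,0,2) value=2
Op 5: merge R1<->R0 -> R1=(0,9,0) R0=(0,9,0)
Op 6: inc R1 by 5 -> R1=(0,14,0) value=14
Op 7: merge R0<->R1 -> R0=(0,14,0) R1=(0,14,0)
Op 8: merge R0<->R1 -> R0=(0,14,0) R1=(0,14,0)
Op 9: inc R1 by 2 -> R1=(0,16,0) value=16
Op 10: merge R2<->R1 -> R2=(0,16,2) R1=(0,16,2)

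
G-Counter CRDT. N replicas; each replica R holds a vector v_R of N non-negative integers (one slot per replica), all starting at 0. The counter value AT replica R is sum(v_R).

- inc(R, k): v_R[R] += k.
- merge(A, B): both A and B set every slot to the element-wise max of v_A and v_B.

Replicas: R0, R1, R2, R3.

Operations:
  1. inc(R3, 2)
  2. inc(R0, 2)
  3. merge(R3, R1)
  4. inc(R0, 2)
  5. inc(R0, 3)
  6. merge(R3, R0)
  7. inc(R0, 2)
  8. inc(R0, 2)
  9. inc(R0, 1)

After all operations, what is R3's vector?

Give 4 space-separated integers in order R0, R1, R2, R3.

Op 1: inc R3 by 2 -> R3=(0,0,0,2) value=2
Op 2: inc R0 by 2 -> R0=(2,0,0,0) value=2
Op 3: merge R3<->R1 -> R3=(0,0,0,2) R1=(0,0,0,2)
Op 4: inc R0 by 2 -> R0=(4,0,0,0) value=4
Op 5: inc R0 by 3 -> R0=(7,0,0,0) value=7
Op 6: merge R3<->R0 -> R3=(7,0,0,2) R0=(7,0,0,2)
Op 7: inc R0 by 2 -> R0=(9,0,0,2) value=11
Op 8: inc R0 by 2 -> R0=(11,0,0,2) value=13
Op 9: inc R0 by 1 -> R0=(12,0,0,2) value=14

Answer: 7 0 0 2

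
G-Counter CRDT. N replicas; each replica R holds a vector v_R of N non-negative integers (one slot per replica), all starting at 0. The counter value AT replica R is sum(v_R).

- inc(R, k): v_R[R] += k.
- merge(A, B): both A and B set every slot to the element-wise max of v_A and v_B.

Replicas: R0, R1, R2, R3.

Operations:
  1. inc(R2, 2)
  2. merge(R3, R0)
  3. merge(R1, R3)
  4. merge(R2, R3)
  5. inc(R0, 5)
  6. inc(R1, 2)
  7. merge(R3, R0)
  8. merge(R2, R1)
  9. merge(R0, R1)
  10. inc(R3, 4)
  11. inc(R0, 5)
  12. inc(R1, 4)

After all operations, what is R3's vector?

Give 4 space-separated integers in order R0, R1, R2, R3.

Op 1: inc R2 by 2 -> R2=(0,0,2,0) value=2
Op 2: merge R3<->R0 -> R3=(0,0,0,0) R0=(0,0,0,0)
Op 3: merge R1<->R3 -> R1=(0,0,0,0) R3=(0,0,0,0)
Op 4: merge R2<->R3 -> R2=(0,0,2,0) R3=(0,0,2,0)
Op 5: inc R0 by 5 -> R0=(5,0,0,0) value=5
Op 6: inc R1 by 2 -> R1=(0,2,0,0) value=2
Op 7: merge R3<->R0 -> R3=(5,0,2,0) R0=(5,0,2,0)
Op 8: merge R2<->R1 -> R2=(0,2,2,0) R1=(0,2,2,0)
Op 9: merge R0<->R1 -> R0=(5,2,2,0) R1=(5,2,2,0)
Op 10: inc R3 by 4 -> R3=(5,0,2,4) value=11
Op 11: inc R0 by 5 -> R0=(10,2,2,0) value=14
Op 12: inc R1 by 4 -> R1=(5,6,2,0) value=13

Answer: 5 0 2 4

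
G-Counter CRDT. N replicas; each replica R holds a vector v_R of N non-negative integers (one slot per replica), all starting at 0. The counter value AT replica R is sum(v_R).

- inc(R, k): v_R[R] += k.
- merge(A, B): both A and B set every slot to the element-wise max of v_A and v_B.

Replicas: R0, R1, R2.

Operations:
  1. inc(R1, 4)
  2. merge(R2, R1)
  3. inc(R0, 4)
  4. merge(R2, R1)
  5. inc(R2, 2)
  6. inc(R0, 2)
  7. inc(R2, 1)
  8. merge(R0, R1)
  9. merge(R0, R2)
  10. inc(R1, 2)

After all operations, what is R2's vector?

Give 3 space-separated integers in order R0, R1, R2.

Op 1: inc R1 by 4 -> R1=(0,4,0) value=4
Op 2: merge R2<->R1 -> R2=(0,4,0) R1=(0,4,0)
Op 3: inc R0 by 4 -> R0=(4,0,0) value=4
Op 4: merge R2<->R1 -> R2=(0,4,0) R1=(0,4,0)
Op 5: inc R2 by 2 -> R2=(0,4,2) value=6
Op 6: inc R0 by 2 -> R0=(6,0,0) value=6
Op 7: inc R2 by 1 -> R2=(0,4,3) value=7
Op 8: merge R0<->R1 -> R0=(6,4,0) R1=(6,4,0)
Op 9: merge R0<->R2 -> R0=(6,4,3) R2=(6,4,3)
Op 10: inc R1 by 2 -> R1=(6,6,0) value=12

Answer: 6 4 3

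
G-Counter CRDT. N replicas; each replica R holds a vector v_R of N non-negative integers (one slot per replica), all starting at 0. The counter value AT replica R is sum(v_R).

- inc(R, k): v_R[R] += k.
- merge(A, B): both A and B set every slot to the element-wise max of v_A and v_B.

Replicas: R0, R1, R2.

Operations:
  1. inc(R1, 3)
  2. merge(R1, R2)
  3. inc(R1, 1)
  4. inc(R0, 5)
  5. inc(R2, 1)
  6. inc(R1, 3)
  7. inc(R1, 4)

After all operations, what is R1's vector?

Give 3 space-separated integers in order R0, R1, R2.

Op 1: inc R1 by 3 -> R1=(0,3,0) value=3
Op 2: merge R1<->R2 -> R1=(0,3,0) R2=(0,3,0)
Op 3: inc R1 by 1 -> R1=(0,4,0) value=4
Op 4: inc R0 by 5 -> R0=(5,0,0) value=5
Op 5: inc R2 by 1 -> R2=(0,3,1) value=4
Op 6: inc R1 by 3 -> R1=(0,7,0) value=7
Op 7: inc R1 by 4 -> R1=(0,11,0) value=11

Answer: 0 11 0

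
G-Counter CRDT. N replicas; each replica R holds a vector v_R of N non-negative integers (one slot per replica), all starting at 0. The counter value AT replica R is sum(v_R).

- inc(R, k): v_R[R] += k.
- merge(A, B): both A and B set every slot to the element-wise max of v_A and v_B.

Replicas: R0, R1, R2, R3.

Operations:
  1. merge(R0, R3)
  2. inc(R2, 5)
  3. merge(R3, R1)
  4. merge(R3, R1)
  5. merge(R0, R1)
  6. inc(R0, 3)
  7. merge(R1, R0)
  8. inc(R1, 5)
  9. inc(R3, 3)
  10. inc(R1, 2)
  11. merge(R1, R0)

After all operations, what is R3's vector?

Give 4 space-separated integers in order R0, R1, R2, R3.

Op 1: merge R0<->R3 -> R0=(0,0,0,0) R3=(0,0,0,0)
Op 2: inc R2 by 5 -> R2=(0,0,5,0) value=5
Op 3: merge R3<->R1 -> R3=(0,0,0,0) R1=(0,0,0,0)
Op 4: merge R3<->R1 -> R3=(0,0,0,0) R1=(0,0,0,0)
Op 5: merge R0<->R1 -> R0=(0,0,0,0) R1=(0,0,0,0)
Op 6: inc R0 by 3 -> R0=(3,0,0,0) value=3
Op 7: merge R1<->R0 -> R1=(3,0,0,0) R0=(3,0,0,0)
Op 8: inc R1 by 5 -> R1=(3,5,0,0) value=8
Op 9: inc R3 by 3 -> R3=(0,0,0,3) value=3
Op 10: inc R1 by 2 -> R1=(3,7,0,0) value=10
Op 11: merge R1<->R0 -> R1=(3,7,0,0) R0=(3,7,0,0)

Answer: 0 0 0 3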